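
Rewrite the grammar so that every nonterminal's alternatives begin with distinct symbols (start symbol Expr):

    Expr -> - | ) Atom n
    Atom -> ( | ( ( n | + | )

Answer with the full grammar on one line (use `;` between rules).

Expr -> - | ) Atom n; Atom -> + | ) | ( Atom1; Atom1 -> ε | ( n

Atom has alternatives sharing prefix '(': factor to Atom → ( Atom1 with Atom1 → ε | ( n.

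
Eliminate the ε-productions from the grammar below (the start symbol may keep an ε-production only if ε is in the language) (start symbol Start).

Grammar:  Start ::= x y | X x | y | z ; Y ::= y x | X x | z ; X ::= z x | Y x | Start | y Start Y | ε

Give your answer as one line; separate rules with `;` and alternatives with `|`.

Start ::= x y | X x | x | y | z; Y ::= y x | X x | x | z; X ::= z x | Y x | Start | y Start Y

The nullable symbols are {X}.
ε ∉ L(G), so no ε-production is kept.
Expand every rule over subsets of its nullable positions: Start → X x gives X x | x. Y → X x gives X x | x.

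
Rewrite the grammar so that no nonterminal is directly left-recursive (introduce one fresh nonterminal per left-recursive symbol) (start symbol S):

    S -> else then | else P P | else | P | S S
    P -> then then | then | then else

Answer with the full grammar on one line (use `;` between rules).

Directly left-recursive nonterminal: S.
For S: α = {S}, β = {else then, else P P, else, P}. Rewrite as S → β S' and S' → α S' | ε.

S -> else then S' | else P P S' | else S' | P S'; P -> then then | then | then else; S' -> S S' | ε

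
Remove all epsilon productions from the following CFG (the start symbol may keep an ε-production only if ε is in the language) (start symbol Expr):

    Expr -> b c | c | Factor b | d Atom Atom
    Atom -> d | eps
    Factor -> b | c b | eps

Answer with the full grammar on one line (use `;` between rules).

The nullable symbols are {Atom, Factor}.
ε ∉ L(G), so no ε-production is kept.
Add the nullable-subset variants: Expr → Factor b gives Factor b | b. Expr → d Atom Atom gives d Atom Atom | d Atom | d.

Expr -> b c | c | Factor b | b | d Atom Atom | d Atom | d; Atom -> d; Factor -> b | c b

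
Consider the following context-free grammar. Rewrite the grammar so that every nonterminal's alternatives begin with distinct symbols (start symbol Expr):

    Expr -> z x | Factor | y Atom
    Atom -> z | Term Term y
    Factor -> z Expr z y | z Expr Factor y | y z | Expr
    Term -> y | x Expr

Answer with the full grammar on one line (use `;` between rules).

Factor has alternatives sharing prefix 'z Expr': factor to Factor → z Expr Factor1 with Factor1 → z y | Factor y.

Expr -> z x | Factor | y Atom; Atom -> z | Term Term y; Factor -> y z | Expr | z Expr Factor1; Term -> y | x Expr; Factor1 -> z y | Factor y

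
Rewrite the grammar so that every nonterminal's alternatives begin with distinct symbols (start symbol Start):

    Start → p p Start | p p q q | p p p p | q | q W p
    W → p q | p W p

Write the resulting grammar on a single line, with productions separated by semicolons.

Start has alternatives sharing prefix 'p p': factor to Start → p p Start1 with Start1 → Start | q q | p p.
Start has alternatives sharing prefix 'q': factor to Start → q Start2 with Start2 → ε | W p.
W has alternatives sharing prefix 'p': factor to W → p W1 with W1 → q | W p.

Start → p p Start1 | q Start2; W → p W1; Start1 → Start | q q | p p; Start2 → ε | W p; W1 → q | W p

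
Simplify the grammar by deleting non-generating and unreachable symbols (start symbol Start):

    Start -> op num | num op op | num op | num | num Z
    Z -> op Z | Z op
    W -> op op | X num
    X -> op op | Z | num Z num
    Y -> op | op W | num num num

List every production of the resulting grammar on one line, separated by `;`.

Start -> op num | num op op | num op | num

Generating nonterminals: {Start, W, X, Y}.
Reachable from Start after that: {Start}.
Removed useless symbols: {W, X, Y, Z} and every production mentioning them.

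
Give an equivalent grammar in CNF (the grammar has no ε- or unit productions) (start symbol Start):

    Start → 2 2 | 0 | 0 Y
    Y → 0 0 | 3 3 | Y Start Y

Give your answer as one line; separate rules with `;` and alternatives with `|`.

Introduce a nonterminal for each terminal appearing in a rule of length ≥ 2: X1 → 2, X2 → 0, X3 → 3.
Binarize each right-hand side of length ≥ 3 by chaining fresh nonterminals (Y1, Y2, …): affected rules were Y → Y Start Y.

Start → X1 X1 | 0 | X2 Y; Y → X2 X2 | X3 X3 | Y Y1; X1 → 2; X2 → 0; X3 → 3; Y1 → Start Y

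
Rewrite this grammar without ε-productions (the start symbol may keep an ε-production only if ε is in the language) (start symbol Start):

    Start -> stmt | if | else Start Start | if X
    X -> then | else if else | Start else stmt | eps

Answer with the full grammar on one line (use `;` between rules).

Nullable set = {X}.
ε ∉ L(G), so no ε-production is kept.

Start -> stmt | if | else Start Start | if X; X -> then | else if else | Start else stmt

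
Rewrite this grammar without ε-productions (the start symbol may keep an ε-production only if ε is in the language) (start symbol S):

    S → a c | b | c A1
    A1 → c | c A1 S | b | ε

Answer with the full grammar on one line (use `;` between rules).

S → a c | b | c A1 | c; A1 → c | c A1 S | c S | b

Nullable set = {A1}.
ε ∉ L(G), so no ε-production is kept.
Add the nullable-subset variants: S → c A1 gives c A1 | c. A1 → c A1 S gives c A1 S | c S.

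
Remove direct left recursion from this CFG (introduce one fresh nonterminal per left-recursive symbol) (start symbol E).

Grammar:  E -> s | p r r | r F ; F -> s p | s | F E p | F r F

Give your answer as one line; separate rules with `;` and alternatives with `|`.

Left recursion appears on F.
For F: α = {E p, r F}, β = {s p, s}. Rewrite as F → β F' and F' → α F' | ε.

E -> s | p r r | r F; F -> s p F' | s F'; F' -> E p F' | r F F' | ε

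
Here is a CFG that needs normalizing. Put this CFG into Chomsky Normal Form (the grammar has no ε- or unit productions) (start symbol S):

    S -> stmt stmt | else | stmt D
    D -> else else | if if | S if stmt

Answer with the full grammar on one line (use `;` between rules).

S -> X1 X1 | else | X1 D; D -> X2 X2 | X3 X3 | S Y1; X1 -> stmt; X2 -> else; X3 -> if; Y1 -> X3 X1

Introduce a nonterminal for each terminal appearing in a rule of length ≥ 2: X1 → stmt, X2 → else, X3 → if.
Binarize each right-hand side of length ≥ 3 by chaining fresh nonterminals (Y1, Y2, …): affected rules were D → S X3 X1.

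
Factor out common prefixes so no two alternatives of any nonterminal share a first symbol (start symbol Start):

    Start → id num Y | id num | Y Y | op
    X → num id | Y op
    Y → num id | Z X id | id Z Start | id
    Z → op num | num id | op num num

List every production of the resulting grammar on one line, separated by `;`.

Start has alternatives sharing prefix 'id num': factor to Start → id num Start1 with Start1 → Y | ε.
Y has alternatives sharing prefix 'id': factor to Y → id Y1 with Y1 → Z Start | ε.
Z has alternatives sharing prefix 'op num': factor to Z → op num Z1 with Z1 → ε | num.

Start → Y Y | op | id num Start1; X → num id | Y op; Y → num id | Z X id | id Y1; Z → num id | op num Z1; Start1 → Y | ε; Y1 → Z Start | ε; Z1 → ε | num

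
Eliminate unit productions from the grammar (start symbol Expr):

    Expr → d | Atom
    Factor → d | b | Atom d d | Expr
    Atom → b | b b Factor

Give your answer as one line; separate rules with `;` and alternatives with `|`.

Unit pairs: Expr ⇒* {Atom}; Factor ⇒* {Atom, Expr}.
For each unit pair (A, B), copy every non-unit production of B to A, then drop all unit productions.

Expr → b | b b Factor | d; Factor → b | b b Factor | d | Atom d d; Atom → b | b b Factor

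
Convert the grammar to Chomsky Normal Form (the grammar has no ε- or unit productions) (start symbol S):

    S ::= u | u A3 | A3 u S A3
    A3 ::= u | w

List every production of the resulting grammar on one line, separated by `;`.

S ::= u | X1 A3 | A3 Y1; A3 ::= u | w; X1 ::= u; Y1 ::= X1 Y2; Y2 ::= S A3

Introduce a nonterminal for each terminal appearing in a rule of length ≥ 2: X1 → u.
Binarize each right-hand side of length ≥ 3 by chaining fresh nonterminals (Y1, Y2, …): affected rules were S → A3 X1 S A3.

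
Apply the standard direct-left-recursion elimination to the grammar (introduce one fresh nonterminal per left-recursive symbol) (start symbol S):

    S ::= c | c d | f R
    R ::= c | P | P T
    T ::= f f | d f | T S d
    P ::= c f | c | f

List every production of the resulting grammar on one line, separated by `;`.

S ::= c | c d | f R; R ::= c | P | P T; T ::= f f T' | d f T'; P ::= c f | c | f; T' ::= S d T' | ε

Directly left-recursive nonterminal: T.
For T: α = {S d}, β = {f f, d f}. Rewrite as T → β T' and T' → α T' | ε.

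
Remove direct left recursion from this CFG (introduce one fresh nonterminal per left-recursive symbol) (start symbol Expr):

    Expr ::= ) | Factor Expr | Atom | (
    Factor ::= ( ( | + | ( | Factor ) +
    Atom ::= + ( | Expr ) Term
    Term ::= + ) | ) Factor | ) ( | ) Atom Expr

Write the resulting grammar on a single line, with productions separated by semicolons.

Expr ::= ) | Factor Expr | Atom | (; Factor ::= ( ( Factor1 | + Factor1 | ( Factor1; Atom ::= + ( | Expr ) Term; Term ::= + ) | ) Factor | ) ( | ) Atom Expr; Factor1 ::= ) + Factor1 | eps

Left recursion appears on Factor.
For Factor: α = {) +}, β = {( (, +, (}. Rewrite as Factor → β Factor1 and Factor1 → α Factor1 | ε.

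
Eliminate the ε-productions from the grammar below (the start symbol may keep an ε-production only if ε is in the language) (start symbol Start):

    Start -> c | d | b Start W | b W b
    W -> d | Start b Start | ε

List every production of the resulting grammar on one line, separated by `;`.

Start -> c | d | b Start W | b Start | b W b | b b; W -> d | Start b Start

Nullable nonterminals: {W}.
ε ∉ L(G), so no ε-production is kept.
Add the nullable-subset variants: Start → b Start W gives b Start W | b Start. Start → b W b gives b W b | b b.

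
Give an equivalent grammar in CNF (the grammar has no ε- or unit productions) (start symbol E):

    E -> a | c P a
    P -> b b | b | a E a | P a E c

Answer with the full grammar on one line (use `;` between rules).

E -> a | X1 Y1; P -> X3 X3 | b | X2 Y2 | P Y3; X1 -> c; X2 -> a; X3 -> b; Y1 -> P X2; Y2 -> E X2; Y3 -> X2 Y4; Y4 -> E X1

Introduce a nonterminal for each terminal appearing in a rule of length ≥ 2: X1 → c, X2 → a, X3 → b.
Binarize each right-hand side of length ≥ 3 by chaining fresh nonterminals (Y1, Y2, …): affected rules were E → X1 P X2; P → X2 E X2; P → P X2 E X1.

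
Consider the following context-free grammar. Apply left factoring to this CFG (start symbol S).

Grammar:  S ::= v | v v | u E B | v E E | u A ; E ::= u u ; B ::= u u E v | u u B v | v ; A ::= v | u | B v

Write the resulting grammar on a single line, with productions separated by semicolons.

S has alternatives sharing prefix 'v': factor to S → v S' with S' → ε | v | E E.
S has alternatives sharing prefix 'u': factor to S → u S'' with S'' → E B | A.
B has alternatives sharing prefix 'u u': factor to B → u u B' with B' → E v | B v.

S ::= v S' | u S''; E ::= u u; B ::= v | u u B'; A ::= v | u | B v; S' ::= ε | v | E E; S'' ::= E B | A; B' ::= E v | B v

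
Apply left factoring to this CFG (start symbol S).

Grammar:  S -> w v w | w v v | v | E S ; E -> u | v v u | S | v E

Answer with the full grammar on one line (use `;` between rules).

S has alternatives sharing prefix 'w v': factor to S → w v S' with S' → w | v.
E has alternatives sharing prefix 'v': factor to E → v E' with E' → v u | E.

S -> v | E S | w v S'; E -> u | S | v E'; S' -> w | v; E' -> v u | E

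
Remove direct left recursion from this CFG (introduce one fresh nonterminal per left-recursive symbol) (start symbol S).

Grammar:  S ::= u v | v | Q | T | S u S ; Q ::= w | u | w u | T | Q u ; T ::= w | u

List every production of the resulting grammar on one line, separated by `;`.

S ::= u v S' | v S' | Q S' | T S'; Q ::= w Q' | u Q' | w u Q' | T Q'; T ::= w | u; S' ::= u S S' | ε; Q' ::= u Q' | ε

Directly left-recursive nonterminals: S, Q.
For S: α = {u S}, β = {u v, v, Q, T}. Rewrite as S → β S' and S' → α S' | ε.
For Q: α = {u}, β = {w, u, w u, T}. Rewrite as Q → β Q' and Q' → α Q' | ε.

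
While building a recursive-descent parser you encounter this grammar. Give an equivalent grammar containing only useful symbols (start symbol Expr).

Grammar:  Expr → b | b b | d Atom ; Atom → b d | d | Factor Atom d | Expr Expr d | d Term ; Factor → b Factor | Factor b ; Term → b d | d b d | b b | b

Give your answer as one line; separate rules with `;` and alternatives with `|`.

Generating nonterminals: {Atom, Expr, Term}.
Reachable from Expr after that: {Atom, Expr, Term}.
Removed useless symbols: {Factor} and every production mentioning them.

Expr → b | b b | d Atom; Atom → b d | d | Expr Expr d | d Term; Term → b d | d b d | b b | b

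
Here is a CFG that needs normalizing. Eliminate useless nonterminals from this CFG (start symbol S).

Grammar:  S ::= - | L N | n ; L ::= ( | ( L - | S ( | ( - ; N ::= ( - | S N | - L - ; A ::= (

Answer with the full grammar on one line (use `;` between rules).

S ::= - | L N | n; L ::= ( | ( L - | S ( | ( -; N ::= ( - | S N | - L -

Generating nonterminals: {A, L, N, S}.
Reachable from S after that: {L, N, S}.
Removed useless symbols: {A} and every production mentioning them.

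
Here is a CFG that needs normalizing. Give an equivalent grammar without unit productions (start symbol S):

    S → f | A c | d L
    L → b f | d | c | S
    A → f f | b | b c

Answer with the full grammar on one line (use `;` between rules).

S → f | A c | d L; L → b f | d | c | f | A c | d L; A → f f | b | b c

Unit pairs: L ⇒* {S}.
Replace each nonterminal's rules with the union of the non-unit rules of every nonterminal it unit-derives.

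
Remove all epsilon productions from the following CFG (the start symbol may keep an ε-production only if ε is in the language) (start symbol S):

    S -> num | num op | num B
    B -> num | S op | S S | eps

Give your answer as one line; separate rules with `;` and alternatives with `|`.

S -> num | num op | num B; B -> num | S op | S S

Nullable nonterminals: {B}.
ε ∉ L(G), so no ε-production is kept.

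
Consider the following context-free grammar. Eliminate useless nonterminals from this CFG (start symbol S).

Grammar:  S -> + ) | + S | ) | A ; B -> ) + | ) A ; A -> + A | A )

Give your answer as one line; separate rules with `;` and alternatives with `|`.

Generating nonterminals: {B, S}.
Reachable from S after that: {S}.
Removed useless symbols: {A, B} and every production mentioning them.

S -> + ) | + S | )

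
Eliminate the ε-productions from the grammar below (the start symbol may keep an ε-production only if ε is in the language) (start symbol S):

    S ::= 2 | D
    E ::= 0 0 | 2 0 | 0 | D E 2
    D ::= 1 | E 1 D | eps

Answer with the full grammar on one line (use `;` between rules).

S ::= 2 | D | eps; E ::= 0 0 | 2 0 | 0 | D E 2 | E 2; D ::= 1 | E 1 D | E 1

Nullable nonterminals: {D, S}.
ε ∈ L(G) since S is nullable, so keep S → ε.
For each production, add variants omitting each subset of nullable occurrences: E → D E 2 gives D E 2 | E 2. D → E 1 D gives E 1 D | E 1.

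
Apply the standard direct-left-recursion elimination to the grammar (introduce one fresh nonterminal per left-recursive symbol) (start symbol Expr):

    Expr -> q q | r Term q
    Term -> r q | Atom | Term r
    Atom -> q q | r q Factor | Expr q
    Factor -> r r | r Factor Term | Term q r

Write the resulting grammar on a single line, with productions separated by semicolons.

Term is directly left-recursive.
For Term: α = {r}, β = {r q, Atom}. Rewrite as Term → β Term1 and Term1 → α Term1 | ε.

Expr -> q q | r Term q; Term -> r q Term1 | Atom Term1; Atom -> q q | r q Factor | Expr q; Factor -> r r | r Factor Term | Term q r; Term1 -> r Term1 | eps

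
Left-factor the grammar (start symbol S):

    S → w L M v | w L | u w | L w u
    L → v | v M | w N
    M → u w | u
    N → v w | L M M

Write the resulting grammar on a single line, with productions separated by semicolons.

S has alternatives sharing prefix 'w L': factor to S → w L S' with S' → M v | ε.
L has alternatives sharing prefix 'v': factor to L → v L' with L' → ε | M.
M has alternatives sharing prefix 'u': factor to M → u M' with M' → w | ε.

S → u w | L w u | w L S'; L → w N | v L'; M → u M'; N → v w | L M M; S' → M v | ε; L' → ε | M; M' → w | ε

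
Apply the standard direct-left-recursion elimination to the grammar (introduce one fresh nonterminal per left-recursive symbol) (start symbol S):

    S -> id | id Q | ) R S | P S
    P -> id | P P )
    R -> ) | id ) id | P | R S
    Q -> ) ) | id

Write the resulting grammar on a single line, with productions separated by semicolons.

S -> id | id Q | ) R S | P S; P -> id P'; R -> ) R' | id ) id R' | P R'; Q -> ) ) | id; P' -> P ) P' | ε; R' -> S R' | ε

Left recursion appears on P, R.
For P: α = {P )}, β = {id}. Rewrite as P → β P' and P' → α P' | ε.
For R: α = {S}, β = {), id ) id, P}. Rewrite as R → β R' and R' → α R' | ε.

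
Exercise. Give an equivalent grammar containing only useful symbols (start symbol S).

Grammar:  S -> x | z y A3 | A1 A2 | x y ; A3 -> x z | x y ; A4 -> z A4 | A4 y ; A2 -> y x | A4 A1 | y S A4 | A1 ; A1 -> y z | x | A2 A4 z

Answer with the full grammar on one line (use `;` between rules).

Generating nonterminals: {A1, A2, A3, S}.
Reachable from S after that: {A1, A2, A3, S}.
Removed useless symbols: {A4} and every production mentioning them.

S -> x | z y A3 | A1 A2 | x y; A3 -> x z | x y; A2 -> y x | A1; A1 -> y z | x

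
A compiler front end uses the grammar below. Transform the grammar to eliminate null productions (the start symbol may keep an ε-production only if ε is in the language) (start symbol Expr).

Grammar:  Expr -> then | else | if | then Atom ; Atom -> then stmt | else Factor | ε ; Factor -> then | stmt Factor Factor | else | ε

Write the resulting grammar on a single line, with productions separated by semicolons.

The nullable symbols are {Atom, Factor}.
ε ∉ L(G), so no ε-production is kept.
Add the nullable-subset variants: Atom → else Factor gives else Factor | else. Factor → stmt Factor Factor gives stmt Factor Factor | stmt Factor | stmt.

Expr -> then | else | if | then Atom; Atom -> then stmt | else Factor | else; Factor -> then | stmt Factor Factor | stmt Factor | stmt | else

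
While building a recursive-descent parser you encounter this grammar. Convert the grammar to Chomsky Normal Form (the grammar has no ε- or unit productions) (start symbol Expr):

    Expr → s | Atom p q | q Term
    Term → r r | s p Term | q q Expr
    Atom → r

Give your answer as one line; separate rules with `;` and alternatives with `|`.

Introduce a nonterminal for each terminal appearing in a rule of length ≥ 2: X1 → p, X2 → q, X3 → r, X4 → s.
Binarize each right-hand side of length ≥ 3 by chaining fresh nonterminals (Y1, Y2, …): affected rules were Expr → Atom X1 X2; Term → X4 X1 Term; Term → X2 X2 Expr.

Expr → s | Atom Y1 | X2 Term; Term → X3 X3 | X4 Y2 | X2 Y3; Atom → r; X1 → p; X2 → q; X3 → r; X4 → s; Y1 → X1 X2; Y2 → X1 Term; Y3 → X2 Expr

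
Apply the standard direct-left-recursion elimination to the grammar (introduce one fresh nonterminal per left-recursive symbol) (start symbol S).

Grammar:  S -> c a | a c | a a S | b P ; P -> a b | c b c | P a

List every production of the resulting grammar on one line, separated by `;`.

Left recursion appears on P.
For P: α = {a}, β = {a b, c b c}. Rewrite as P → β P' and P' → α P' | ε.

S -> c a | a c | a a S | b P; P -> a b P' | c b c P'; P' -> a P' | ε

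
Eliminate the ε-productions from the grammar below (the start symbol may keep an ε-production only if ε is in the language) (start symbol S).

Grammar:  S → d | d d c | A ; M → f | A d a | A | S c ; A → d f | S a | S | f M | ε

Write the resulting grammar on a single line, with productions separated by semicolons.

S → d | d d c | A | ε; M → f | A d a | d a | A | S c | c; A → d f | S a | a | S | f M | f

The nullable symbols are {A, M, S}.
ε ∈ L(G) since S is nullable, so keep S → ε.
For each production, add variants omitting each subset of nullable occurrences: M → A d a gives A d a | d a. M → S c gives S c | c. A → S a gives S a | a. A → f M gives f M | f.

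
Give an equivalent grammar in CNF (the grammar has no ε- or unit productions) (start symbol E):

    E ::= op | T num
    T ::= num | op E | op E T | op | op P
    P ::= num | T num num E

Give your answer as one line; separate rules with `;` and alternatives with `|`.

Introduce a nonterminal for each terminal appearing in a rule of length ≥ 2: X1 → num, X2 → op.
Binarize each right-hand side of length ≥ 3 by chaining fresh nonterminals (Y1, Y2, …): affected rules were T → X2 E T; P → T X1 X1 E.

E ::= op | T X1; T ::= num | X2 E | X2 Y1 | op | X2 P; P ::= num | T Y2; X1 ::= num; X2 ::= op; Y1 ::= E T; Y2 ::= X1 Y3; Y3 ::= X1 E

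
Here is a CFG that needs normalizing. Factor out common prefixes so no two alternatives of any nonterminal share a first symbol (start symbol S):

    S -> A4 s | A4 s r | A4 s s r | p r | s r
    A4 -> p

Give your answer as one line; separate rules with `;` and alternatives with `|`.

S -> p r | s r | A4 s S'; A4 -> p; S' -> ε | r | s r

S has alternatives sharing prefix 'A4 s': factor to S → A4 s S' with S' → ε | r | s r.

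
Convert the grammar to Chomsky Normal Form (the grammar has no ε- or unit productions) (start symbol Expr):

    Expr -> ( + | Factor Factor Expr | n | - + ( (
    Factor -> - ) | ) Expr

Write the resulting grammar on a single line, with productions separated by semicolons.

Expr -> X1 X2 | Factor Y1 | n | X3 Y2; Factor -> X3 X4 | X4 Expr; X1 -> (; X2 -> +; X3 -> -; X4 -> ); Y1 -> Factor Expr; Y2 -> X2 Y3; Y3 -> X1 X1

Introduce a nonterminal for each terminal appearing in a rule of length ≥ 2: X1 → (, X2 → +, X3 → -, X4 → ).
Binarize each right-hand side of length ≥ 3 by chaining fresh nonterminals (Y1, Y2, …): affected rules were Expr → Factor Factor Expr; Expr → X3 X2 X1 X1.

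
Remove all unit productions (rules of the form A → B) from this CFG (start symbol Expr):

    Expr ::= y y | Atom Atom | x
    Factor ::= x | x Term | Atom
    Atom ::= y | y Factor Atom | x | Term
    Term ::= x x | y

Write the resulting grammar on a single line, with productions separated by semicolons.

Unit pairs: Atom ⇒* {Term}; Factor ⇒* {Atom, Term}.
For each unit pair (A, B), copy every non-unit production of B to A, then drop all unit productions.

Expr ::= y y | Atom Atom | x; Factor ::= x x | y | y Factor Atom | x | x Term; Atom ::= x x | y | y Factor Atom | x; Term ::= x x | y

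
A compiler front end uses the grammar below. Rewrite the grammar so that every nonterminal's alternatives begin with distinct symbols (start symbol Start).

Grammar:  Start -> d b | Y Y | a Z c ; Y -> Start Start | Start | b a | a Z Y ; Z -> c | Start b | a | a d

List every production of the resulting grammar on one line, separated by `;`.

Y has alternatives sharing prefix 'Start': factor to Y → Start Y1 with Y1 → Start | ε.
Z has alternatives sharing prefix 'a': factor to Z → a Z1 with Z1 → ε | d.

Start -> d b | Y Y | a Z c; Y -> b a | a Z Y | Start Y1; Z -> c | Start b | a Z1; Y1 -> Start | ε; Z1 -> ε | d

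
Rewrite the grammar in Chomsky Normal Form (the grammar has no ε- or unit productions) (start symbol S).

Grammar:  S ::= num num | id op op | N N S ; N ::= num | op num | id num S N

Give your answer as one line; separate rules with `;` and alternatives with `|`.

Introduce a nonterminal for each terminal appearing in a rule of length ≥ 2: X1 → num, X2 → id, X3 → op.
Binarize each right-hand side of length ≥ 3 by chaining fresh nonterminals (Y1, Y2, …): affected rules were S → X2 X3 X3; S → N N S; N → X2 X1 S N.

S ::= X1 X1 | X2 Y1 | N Y2; N ::= num | X3 X1 | X2 Y3; X1 ::= num; X2 ::= id; X3 ::= op; Y1 ::= X3 X3; Y2 ::= N S; Y3 ::= X1 Y4; Y4 ::= S N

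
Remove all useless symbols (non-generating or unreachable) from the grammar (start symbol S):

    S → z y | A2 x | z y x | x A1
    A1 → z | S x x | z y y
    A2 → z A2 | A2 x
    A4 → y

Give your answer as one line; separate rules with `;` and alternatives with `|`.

S → z y | z y x | x A1; A1 → z | S x x | z y y

Generating nonterminals: {A1, A4, S}.
Reachable from S after that: {A1, S}.
Removed useless symbols: {A2, A4} and every production mentioning them.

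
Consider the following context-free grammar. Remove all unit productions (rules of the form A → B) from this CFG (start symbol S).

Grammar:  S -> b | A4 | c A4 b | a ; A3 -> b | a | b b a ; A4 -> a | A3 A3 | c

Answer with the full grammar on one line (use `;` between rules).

Unit pairs: S ⇒* {A4}.
Replace each nonterminal's rules with the union of the non-unit rules of every nonterminal it unit-derives.

S -> a | A3 A3 | c | b | c A4 b; A3 -> b | a | b b a; A4 -> a | A3 A3 | c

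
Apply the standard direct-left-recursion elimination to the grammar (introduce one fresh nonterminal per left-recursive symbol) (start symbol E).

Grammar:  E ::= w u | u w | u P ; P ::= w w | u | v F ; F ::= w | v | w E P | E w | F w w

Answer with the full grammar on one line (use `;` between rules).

Left recursion appears on F.
For F: α = {w w}, β = {w, v, w E P, E w}. Rewrite as F → β F' and F' → α F' | ε.

E ::= w u | u w | u P; P ::= w w | u | v F; F ::= w F' | v F' | w E P F' | E w F'; F' ::= w w F' | ε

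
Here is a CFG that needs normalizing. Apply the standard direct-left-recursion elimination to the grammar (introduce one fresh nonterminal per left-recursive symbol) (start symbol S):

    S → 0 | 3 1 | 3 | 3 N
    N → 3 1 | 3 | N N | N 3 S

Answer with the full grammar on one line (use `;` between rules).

Left recursion appears on N.
For N: α = {N, 3 S}, β = {3 1, 3}. Rewrite as N → β N' and N' → α N' | ε.

S → 0 | 3 1 | 3 | 3 N; N → 3 1 N' | 3 N'; N' → N N' | 3 S N' | ε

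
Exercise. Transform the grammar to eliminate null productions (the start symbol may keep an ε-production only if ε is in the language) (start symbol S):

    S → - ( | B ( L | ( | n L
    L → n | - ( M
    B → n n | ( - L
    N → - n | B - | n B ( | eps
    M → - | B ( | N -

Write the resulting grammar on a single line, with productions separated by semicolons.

The nullable symbols are {N}.
ε ∉ L(G), so no ε-production is kept.

S → - ( | B ( L | ( | n L; L → n | - ( M; B → n n | ( - L; N → - n | B - | n B (; M → - | B ( | N -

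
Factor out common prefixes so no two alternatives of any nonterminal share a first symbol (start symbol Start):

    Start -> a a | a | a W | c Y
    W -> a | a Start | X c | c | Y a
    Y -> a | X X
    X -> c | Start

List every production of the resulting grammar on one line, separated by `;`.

Start has alternatives sharing prefix 'a': factor to Start → a Start1 with Start1 → a | ε | W.
W has alternatives sharing prefix 'a': factor to W → a W1 with W1 → ε | Start.

Start -> c Y | a Start1; W -> X c | c | Y a | a W1; Y -> a | X X; X -> c | Start; Start1 -> a | ε | W; W1 -> ε | Start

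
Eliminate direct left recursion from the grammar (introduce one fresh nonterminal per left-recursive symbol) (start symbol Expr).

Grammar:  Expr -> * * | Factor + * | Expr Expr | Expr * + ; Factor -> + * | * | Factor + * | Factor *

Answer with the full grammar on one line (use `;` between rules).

Expr, Factor are directly left-recursive.
For Expr: α = {Expr, * +}, β = {* *, Factor + *}. Rewrite as Expr → β Expr1 and Expr1 → α Expr1 | ε.
For Factor: α = {+ *, *}, β = {+ *, *}. Rewrite as Factor → β Factor1 and Factor1 → α Factor1 | ε.

Expr -> * * Expr1 | Factor + * Expr1; Factor -> + * Factor1 | * Factor1; Expr1 -> Expr Expr1 | * + Expr1 | eps; Factor1 -> + * Factor1 | * Factor1 | eps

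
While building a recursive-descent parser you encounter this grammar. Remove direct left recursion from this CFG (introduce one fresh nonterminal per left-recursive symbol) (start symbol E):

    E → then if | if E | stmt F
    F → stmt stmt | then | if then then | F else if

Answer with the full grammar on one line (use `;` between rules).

Directly left-recursive nonterminal: F.
For F: α = {else if}, β = {stmt stmt, then, if then then}. Rewrite as F → β F' and F' → α F' | ε.

E → then if | if E | stmt F; F → stmt stmt F' | then F' | if then then F'; F' → else if F' | ε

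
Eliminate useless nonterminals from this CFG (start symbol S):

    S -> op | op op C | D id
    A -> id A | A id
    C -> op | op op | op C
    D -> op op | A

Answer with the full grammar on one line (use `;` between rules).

S -> op | op op C | D id; C -> op | op op | op C; D -> op op

Generating nonterminals: {C, D, S}.
Reachable from S after that: {C, D, S}.
Removed useless symbols: {A} and every production mentioning them.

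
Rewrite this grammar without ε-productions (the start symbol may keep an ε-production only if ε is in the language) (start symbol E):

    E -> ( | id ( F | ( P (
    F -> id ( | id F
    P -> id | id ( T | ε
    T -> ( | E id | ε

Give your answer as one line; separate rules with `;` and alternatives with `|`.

The nullable symbols are {P, T}.
ε ∉ L(G), so no ε-production is kept.
For each production, add variants omitting each subset of nullable occurrences: E → ( P ( gives ( P ( | ( (. P → id ( T gives id ( T | id (.

E -> ( | id ( F | ( P ( | ( (; F -> id ( | id F; P -> id | id ( T | id (; T -> ( | E id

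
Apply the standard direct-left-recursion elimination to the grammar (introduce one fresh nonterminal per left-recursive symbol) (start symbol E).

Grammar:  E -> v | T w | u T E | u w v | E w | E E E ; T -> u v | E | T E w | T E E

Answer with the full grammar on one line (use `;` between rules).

E -> v E' | T w E' | u T E E' | u w v E'; T -> u v T' | E T'; E' -> w E' | E E E' | ε; T' -> E w T' | E E T' | ε

Left recursion appears on E, T.
For E: α = {w, E E}, β = {v, T w, u T E, u w v}. Rewrite as E → β E' and E' → α E' | ε.
For T: α = {E w, E E}, β = {u v, E}. Rewrite as T → β T' and T' → α T' | ε.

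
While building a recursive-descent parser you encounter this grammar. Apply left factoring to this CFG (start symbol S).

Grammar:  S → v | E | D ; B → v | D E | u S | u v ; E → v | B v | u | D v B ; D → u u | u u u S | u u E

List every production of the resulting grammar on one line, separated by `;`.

B has alternatives sharing prefix 'u': factor to B → u B' with B' → S | v.
D has alternatives sharing prefix 'u u': factor to D → u u D' with D' → ε | u S | E.

S → v | E | D; B → v | D E | u B'; E → v | B v | u | D v B; D → u u D'; B' → S | v; D' → epsilon | u S | E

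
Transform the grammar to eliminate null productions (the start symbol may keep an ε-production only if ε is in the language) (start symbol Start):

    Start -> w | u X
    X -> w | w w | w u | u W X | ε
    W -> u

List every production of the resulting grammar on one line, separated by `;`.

Nullable set = {X}.
ε ∉ L(G), so no ε-production is kept.
For each production, add variants omitting each subset of nullable occurrences: Start → u X gives u X | u. X → u W X gives u W X | u W.

Start -> w | u X | u; X -> w | w w | w u | u W X | u W; W -> u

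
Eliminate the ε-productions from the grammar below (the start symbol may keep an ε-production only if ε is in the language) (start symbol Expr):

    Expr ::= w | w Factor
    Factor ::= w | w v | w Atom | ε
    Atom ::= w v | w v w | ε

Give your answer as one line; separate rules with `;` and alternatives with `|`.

Nullable set = {Atom, Factor}.
ε ∉ L(G), so no ε-production is kept.

Expr ::= w | w Factor; Factor ::= w | w v | w Atom; Atom ::= w v | w v w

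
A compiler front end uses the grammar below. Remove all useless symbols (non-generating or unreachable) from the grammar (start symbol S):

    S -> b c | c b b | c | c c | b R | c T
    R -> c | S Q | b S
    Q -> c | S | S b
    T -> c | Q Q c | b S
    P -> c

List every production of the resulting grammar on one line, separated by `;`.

S -> b c | c b b | c | c c | b R | c T; R -> c | S Q | b S; Q -> c | S | S b; T -> c | Q Q c | b S

Generating nonterminals: {P, Q, R, S, T}.
Reachable from S after that: {Q, R, S, T}.
Removed useless symbols: {P} and every production mentioning them.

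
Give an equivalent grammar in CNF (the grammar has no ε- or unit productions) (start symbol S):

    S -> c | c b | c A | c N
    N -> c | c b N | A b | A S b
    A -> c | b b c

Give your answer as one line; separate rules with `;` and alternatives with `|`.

S -> c | X1 X2 | X1 A | X1 N; N -> c | X1 Y1 | A X2 | A Y2; A -> c | X2 Y3; X1 -> c; X2 -> b; Y1 -> X2 N; Y2 -> S X2; Y3 -> X2 X1

Introduce a nonterminal for each terminal appearing in a rule of length ≥ 2: X1 → c, X2 → b.
Binarize each right-hand side of length ≥ 3 by chaining fresh nonterminals (Y1, Y2, …): affected rules were N → X1 X2 N; N → A S X2; A → X2 X2 X1.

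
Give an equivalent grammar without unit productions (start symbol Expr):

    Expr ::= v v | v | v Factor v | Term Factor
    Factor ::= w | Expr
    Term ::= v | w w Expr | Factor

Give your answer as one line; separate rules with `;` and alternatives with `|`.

Expr ::= v v | v | v Factor v | Term Factor; Factor ::= w | v v | v | v Factor v | Term Factor; Term ::= v | w w Expr | w | v v | v Factor v | Term Factor

Unit pairs: Factor ⇒* {Expr}; Term ⇒* {Expr, Factor}.
For each unit pair (A, B), copy every non-unit production of B to A, then drop all unit productions.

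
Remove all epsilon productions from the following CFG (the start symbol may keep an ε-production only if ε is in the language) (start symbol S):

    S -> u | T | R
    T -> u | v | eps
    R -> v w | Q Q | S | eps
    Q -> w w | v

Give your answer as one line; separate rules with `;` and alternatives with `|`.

Nullable set = {R, S, T}.
ε ∈ L(G) since S is nullable, so keep S → ε.

S -> u | T | R | eps; T -> u | v; R -> v w | Q Q | S; Q -> w w | v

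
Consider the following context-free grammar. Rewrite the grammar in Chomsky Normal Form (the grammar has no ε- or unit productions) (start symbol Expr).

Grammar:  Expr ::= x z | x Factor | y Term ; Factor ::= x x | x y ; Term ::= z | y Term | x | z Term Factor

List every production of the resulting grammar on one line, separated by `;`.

Introduce a nonterminal for each terminal appearing in a rule of length ≥ 2: X1 → x, X2 → z, X3 → y.
Binarize each right-hand side of length ≥ 3 by chaining fresh nonterminals (Y1, Y2, …): affected rules were Term → X2 Term Factor.

Expr ::= X1 X2 | X1 Factor | X3 Term; Factor ::= X1 X1 | X1 X3; Term ::= z | X3 Term | x | X2 Y1; X1 ::= x; X2 ::= z; X3 ::= y; Y1 ::= Term Factor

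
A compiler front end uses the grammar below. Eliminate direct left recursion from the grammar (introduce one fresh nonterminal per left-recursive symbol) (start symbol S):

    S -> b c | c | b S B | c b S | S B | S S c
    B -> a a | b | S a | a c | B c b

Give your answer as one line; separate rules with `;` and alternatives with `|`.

Directly left-recursive nonterminals: S, B.
For S: α = {B, S c}, β = {b c, c, b S B, c b S}. Rewrite as S → β S' and S' → α S' | ε.
For B: α = {c b}, β = {a a, b, S a, a c}. Rewrite as B → β B' and B' → α B' | ε.

S -> b c S' | c S' | b S B S' | c b S S'; B -> a a B' | b B' | S a B' | a c B'; S' -> B S' | S c S' | ε; B' -> c b B' | ε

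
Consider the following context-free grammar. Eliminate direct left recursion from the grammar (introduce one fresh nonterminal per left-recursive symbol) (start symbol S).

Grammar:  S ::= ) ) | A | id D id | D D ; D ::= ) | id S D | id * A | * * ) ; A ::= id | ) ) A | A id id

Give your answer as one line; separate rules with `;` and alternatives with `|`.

Directly left-recursive nonterminal: A.
For A: α = {id id}, β = {id, ) ) A}. Rewrite as A → β A' and A' → α A' | ε.

S ::= ) ) | A | id D id | D D; D ::= ) | id S D | id * A | * * ); A ::= id A' | ) ) A A'; A' ::= id id A' | ε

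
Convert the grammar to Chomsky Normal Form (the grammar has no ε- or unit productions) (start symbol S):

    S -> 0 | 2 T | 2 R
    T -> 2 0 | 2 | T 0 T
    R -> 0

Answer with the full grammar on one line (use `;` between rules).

Introduce a nonterminal for each terminal appearing in a rule of length ≥ 2: X1 → 2, X2 → 0.
Binarize each right-hand side of length ≥ 3 by chaining fresh nonterminals (Y1, Y2, …): affected rules were T → T X2 T.

S -> 0 | X1 T | X1 R; T -> X1 X2 | 2 | T Y1; R -> 0; X1 -> 2; X2 -> 0; Y1 -> X2 T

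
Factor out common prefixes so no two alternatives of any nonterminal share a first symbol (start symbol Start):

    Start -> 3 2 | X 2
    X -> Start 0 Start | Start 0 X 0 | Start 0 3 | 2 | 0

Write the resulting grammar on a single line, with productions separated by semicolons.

Start -> 3 2 | X 2; X -> 2 | 0 | Start 0 X1; X1 -> Start | X 0 | 3

X has alternatives sharing prefix 'Start 0': factor to X → Start 0 X1 with X1 → Start | X 0 | 3.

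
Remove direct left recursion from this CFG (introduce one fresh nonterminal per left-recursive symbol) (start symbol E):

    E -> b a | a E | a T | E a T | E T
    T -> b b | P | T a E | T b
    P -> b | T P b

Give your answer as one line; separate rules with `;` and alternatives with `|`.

E -> b a E' | a E E' | a T E'; T -> b b T' | P T'; P -> b | T P b; E' -> a T E' | T E' | ε; T' -> a E T' | b T' | ε

Directly left-recursive nonterminals: E, T.
For E: α = {a T, T}, β = {b a, a E, a T}. Rewrite as E → β E' and E' → α E' | ε.
For T: α = {a E, b}, β = {b b, P}. Rewrite as T → β T' and T' → α T' | ε.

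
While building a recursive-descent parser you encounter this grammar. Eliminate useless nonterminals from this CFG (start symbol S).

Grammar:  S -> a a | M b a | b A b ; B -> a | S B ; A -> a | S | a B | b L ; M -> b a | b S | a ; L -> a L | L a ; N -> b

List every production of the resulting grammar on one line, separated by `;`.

S -> a a | M b a | b A b; B -> a | S B; A -> a | S | a B; M -> b a | b S | a

Generating nonterminals: {A, B, M, N, S}.
Reachable from S after that: {A, B, M, S}.
Removed useless symbols: {L, N} and every production mentioning them.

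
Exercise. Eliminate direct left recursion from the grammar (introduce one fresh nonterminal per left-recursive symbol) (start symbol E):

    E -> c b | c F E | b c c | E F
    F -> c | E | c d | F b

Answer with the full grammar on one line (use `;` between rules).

Left recursion appears on E, F.
For E: α = {F}, β = {c b, c F E, b c c}. Rewrite as E → β E' and E' → α E' | ε.
For F: α = {b}, β = {c, E, c d}. Rewrite as F → β F' and F' → α F' | ε.

E -> c b E' | c F E E' | b c c E'; F -> c F' | E F' | c d F'; E' -> F E' | eps; F' -> b F' | eps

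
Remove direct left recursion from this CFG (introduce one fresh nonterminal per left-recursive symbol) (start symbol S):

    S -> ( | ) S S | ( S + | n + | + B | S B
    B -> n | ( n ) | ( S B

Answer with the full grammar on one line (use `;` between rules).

Directly left-recursive nonterminal: S.
For S: α = {B}, β = {(, ) S S, ( S +, n +, + B}. Rewrite as S → β S' and S' → α S' | ε.

S -> ( S' | ) S S S' | ( S + S' | n + S' | + B S'; B -> n | ( n ) | ( S B; S' -> B S' | eps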